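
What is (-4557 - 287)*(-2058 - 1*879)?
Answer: 14226828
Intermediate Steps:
(-4557 - 287)*(-2058 - 1*879) = -4844*(-2058 - 879) = -4844*(-2937) = 14226828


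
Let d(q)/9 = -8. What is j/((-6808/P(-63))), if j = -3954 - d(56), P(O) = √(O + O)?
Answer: 5823*I*√14/3404 ≈ 6.4006*I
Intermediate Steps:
d(q) = -72 (d(q) = 9*(-8) = -72)
P(O) = √2*√O (P(O) = √(2*O) = √2*√O)
j = -3882 (j = -3954 - 1*(-72) = -3954 + 72 = -3882)
j/((-6808/P(-63))) = -3882*(-3*I*√14/6808) = -(-5823)*I*√14/3404 = 5823*I*√14/3404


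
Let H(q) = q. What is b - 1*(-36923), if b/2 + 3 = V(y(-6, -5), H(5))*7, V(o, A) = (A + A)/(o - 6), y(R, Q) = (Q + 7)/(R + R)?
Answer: 1365089/37 ≈ 36894.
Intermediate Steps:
y(R, Q) = (7 + Q)/(2*R) (y(R, Q) = (7 + Q)/((2*R)) = (7 + Q)*(1/(2*R)) = (7 + Q)/(2*R))
V(o, A) = 2*A/(-6 + o) (V(o, A) = (2*A)/(-6 + o) = 2*A/(-6 + o))
b = -1062/37 (b = -6 + 2*((2*5/(-6 + (½)*(7 - 5)/(-6)))*7) = -6 + 2*((2*5/(-6 + (½)*(-⅙)*2))*7) = -6 + 2*((2*5/(-6 - ⅙))*7) = -6 + 2*((2*5/(-37/6))*7) = -6 + 2*((2*5*(-6/37))*7) = -6 + 2*(-60/37*7) = -6 + 2*(-420/37) = -6 - 840/37 = -1062/37 ≈ -28.703)
b - 1*(-36923) = -1062/37 - 1*(-36923) = -1062/37 + 36923 = 1365089/37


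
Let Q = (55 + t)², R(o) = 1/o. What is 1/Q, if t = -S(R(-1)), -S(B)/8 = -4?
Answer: 1/529 ≈ 0.0018904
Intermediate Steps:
S(B) = 32 (S(B) = -8*(-4) = 32)
t = -32 (t = -1*32 = -32)
Q = 529 (Q = (55 - 32)² = 23² = 529)
1/Q = 1/529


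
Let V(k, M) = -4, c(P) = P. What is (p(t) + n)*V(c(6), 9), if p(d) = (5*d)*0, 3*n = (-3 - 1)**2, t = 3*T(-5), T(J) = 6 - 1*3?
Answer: -64/3 ≈ -21.333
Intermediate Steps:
T(J) = 3 (T(J) = 6 - 3 = 3)
t = 9 (t = 3*3 = 9)
n = 16/3 (n = (-3 - 1)**2/3 = (1/3)*(-4)**2 = (1/3)*16 = 16/3 ≈ 5.3333)
p(d) = 0
(p(t) + n)*V(c(6), 9) = (0 + 16/3)*(-4) = (16/3)*(-4) = -64/3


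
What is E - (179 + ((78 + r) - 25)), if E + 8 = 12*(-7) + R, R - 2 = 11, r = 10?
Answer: -321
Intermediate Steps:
R = 13 (R = 2 + 11 = 13)
E = -79 (E = -8 + (12*(-7) + 13) = -8 + (-84 + 13) = -8 - 71 = -79)
E - (179 + ((78 + r) - 25)) = -79 - (179 + ((78 + 10) - 25)) = -79 - (179 + (88 - 25)) = -79 - (179 + 63) = -79 - 1*242 = -79 - 242 = -321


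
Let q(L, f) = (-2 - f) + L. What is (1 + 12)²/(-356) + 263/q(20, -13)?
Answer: 88389/11036 ≈ 8.0092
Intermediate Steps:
q(L, f) = -2 + L - f
(1 + 12)²/(-356) + 263/q(20, -13) = (1 + 12)²/(-356) + 263/(-2 + 20 - 1*(-13)) = 13²*(-1/356) + 263/(-2 + 20 + 13) = 169*(-1/356) + 263/31 = -169/356 + 263*(1/31) = -169/356 + 263/31 = 88389/11036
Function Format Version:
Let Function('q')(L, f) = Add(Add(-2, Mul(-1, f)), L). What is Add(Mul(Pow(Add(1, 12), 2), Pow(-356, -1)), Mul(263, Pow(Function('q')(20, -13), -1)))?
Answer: Rational(88389, 11036) ≈ 8.0092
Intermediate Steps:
Function('q')(L, f) = Add(-2, L, Mul(-1, f))
Add(Mul(Pow(Add(1, 12), 2), Pow(-356, -1)), Mul(263, Pow(Function('q')(20, -13), -1))) = Add(Mul(Pow(Add(1, 12), 2), Pow(-356, -1)), Mul(263, Pow(Add(-2, 20, Mul(-1, -13)), -1))) = Add(Mul(Pow(13, 2), Rational(-1, 356)), Mul(263, Pow(Add(-2, 20, 13), -1))) = Add(Mul(169, Rational(-1, 356)), Mul(263, Pow(31, -1))) = Add(Rational(-169, 356), Mul(263, Rational(1, 31))) = Add(Rational(-169, 356), Rational(263, 31)) = Rational(88389, 11036)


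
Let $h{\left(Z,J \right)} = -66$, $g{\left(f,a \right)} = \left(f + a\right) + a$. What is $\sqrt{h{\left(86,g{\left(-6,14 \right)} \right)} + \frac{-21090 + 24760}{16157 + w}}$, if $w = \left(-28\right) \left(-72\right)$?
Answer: $\frac{2 i \sqrt{5432582101}}{18173} \approx 8.1116 i$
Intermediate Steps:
$g{\left(f,a \right)} = f + 2 a$ ($g{\left(f,a \right)} = \left(a + f\right) + a = f + 2 a$)
$w = 2016$
$\sqrt{h{\left(86,g{\left(-6,14 \right)} \right)} + \frac{-21090 + 24760}{16157 + w}} = \sqrt{-66 + \frac{-21090 + 24760}{16157 + 2016}} = \sqrt{-66 + \frac{3670}{18173}} = \sqrt{- \frac{1195748}{18173}} = \frac{2 i \sqrt{5432582101}}{18173}$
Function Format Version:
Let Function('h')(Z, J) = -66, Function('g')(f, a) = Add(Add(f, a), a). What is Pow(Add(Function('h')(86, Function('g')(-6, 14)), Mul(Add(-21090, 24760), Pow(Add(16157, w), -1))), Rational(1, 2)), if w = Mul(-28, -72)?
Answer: Mul(Rational(2, 18173), I, Pow(5432582101, Rational(1, 2))) ≈ Mul(8.1116, I)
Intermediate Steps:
Function('g')(f, a) = Add(f, Mul(2, a)) (Function('g')(f, a) = Add(Add(a, f), a) = Add(f, Mul(2, a)))
w = 2016
Pow(Add(Function('h')(86, Function('g')(-6, 14)), Mul(Add(-21090, 24760), Pow(Add(16157, w), -1))), Rational(1, 2)) = Pow(Add(-66, Mul(Add(-21090, 24760), Pow(Add(16157, 2016), -1))), Rational(1, 2)) = Pow(Add(-66, Mul(3670, Pow(18173, -1))), Rational(1, 2)) = Pow(Add(-66, Mul(3670, Rational(1, 18173))), Rational(1, 2)) = Pow(Add(-66, Rational(3670, 18173)), Rational(1, 2)) = Pow(Rational(-1195748, 18173), Rational(1, 2)) = Mul(Rational(2, 18173), I, Pow(5432582101, Rational(1, 2)))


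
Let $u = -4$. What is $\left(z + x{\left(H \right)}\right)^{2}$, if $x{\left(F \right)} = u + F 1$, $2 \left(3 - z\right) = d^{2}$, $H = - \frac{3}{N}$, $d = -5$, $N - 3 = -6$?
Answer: $\frac{625}{4} \approx 156.25$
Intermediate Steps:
$N = -3$ ($N = 3 - 6 = -3$)
$H = 1$ ($H = - \frac{3}{-3} = \left(-3\right) \left(- \frac{1}{3}\right) = 1$)
$z = - \frac{19}{2}$ ($z = 3 - \frac{\left(-5\right)^{2}}{2} = 3 - \frac{25}{2} = - \frac{19}{2} \approx -9.5$)
$x{\left(F \right)} = -4 + F$ ($x{\left(F \right)} = -4 + F 1 = -4 + F$)
$\left(z + x{\left(H \right)}\right)^{2} = \left(- \frac{19}{2} + \left(-4 + 1\right)\right)^{2} = \left(- \frac{19}{2} - 3\right)^{2} = \left(- \frac{25}{2}\right)^{2} = \frac{625}{4}$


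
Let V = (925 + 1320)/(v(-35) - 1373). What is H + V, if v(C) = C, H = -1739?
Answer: -2450757/1408 ≈ -1740.6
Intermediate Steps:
V = -2245/1408 (V = (925 + 1320)/(-35 - 1373) = 2245/(-1408) = 2245*(-1/1408) = -2245/1408 ≈ -1.5945)
H + V = -1739 - 2245/1408 = -2450757/1408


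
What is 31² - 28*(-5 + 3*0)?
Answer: 1101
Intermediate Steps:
31² - 28*(-5 + 3*0) = 961 - 28*(-5 + 0) = 961 - 28*(-5) = 961 - 1*(-140) = 961 + 140 = 1101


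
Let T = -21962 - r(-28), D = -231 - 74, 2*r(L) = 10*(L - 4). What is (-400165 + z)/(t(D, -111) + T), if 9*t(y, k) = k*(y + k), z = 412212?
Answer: -36141/50014 ≈ -0.72262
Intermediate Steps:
r(L) = -20 + 5*L (r(L) = (10*(L - 4))/2 = (10*(-4 + L))/2 = (-40 + 10*L)/2 = -20 + 5*L)
D = -305
T = -21802 (T = -21962 - (-20 + 5*(-28)) = -21962 - (-20 - 140) = -21962 - 1*(-160) = -21962 + 160 = -21802)
t(y, k) = k*(k + y)/9 (t(y, k) = (k*(y + k))/9 = (k*(k + y))/9 = k*(k + y)/9)
(-400165 + z)/(t(D, -111) + T) = (-400165 + 412212)/((⅑)*(-111)*(-111 - 305) - 21802) = 12047/((⅑)*(-111)*(-416) - 21802) = 12047/(15392/3 - 21802) = 12047/(-50014/3) = 12047*(-3/50014) = -36141/50014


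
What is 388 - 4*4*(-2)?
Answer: 420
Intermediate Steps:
388 - 4*4*(-2) = 388 - 16*(-2) = 388 - 1*(-32) = 388 + 32 = 420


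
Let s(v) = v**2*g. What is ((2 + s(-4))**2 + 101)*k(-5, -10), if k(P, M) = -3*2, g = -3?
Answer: -13302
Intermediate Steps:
k(P, M) = -6
s(v) = -3*v**2 (s(v) = v**2*(-3) = -3*v**2)
((2 + s(-4))**2 + 101)*k(-5, -10) = ((2 - 3*(-4)**2)**2 + 101)*(-6) = ((2 - 3*16)**2 + 101)*(-6) = ((2 - 48)**2 + 101)*(-6) = ((-46)**2 + 101)*(-6) = (2116 + 101)*(-6) = 2217*(-6) = -13302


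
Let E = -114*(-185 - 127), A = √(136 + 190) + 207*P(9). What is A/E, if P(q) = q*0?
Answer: √326/35568 ≈ 0.00050763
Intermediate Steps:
P(q) = 0
A = √326 (A = √(136 + 190) + 207*0 = √326 + 0 = √326 ≈ 18.055)
E = 35568 (E = -114*(-312) = 35568)
A/E = √326/35568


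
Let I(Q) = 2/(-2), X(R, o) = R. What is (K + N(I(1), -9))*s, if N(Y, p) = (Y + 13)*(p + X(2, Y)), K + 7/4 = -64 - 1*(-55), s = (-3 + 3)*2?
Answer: 0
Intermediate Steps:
I(Q) = -1 (I(Q) = 2*(-1/2) = -1)
s = 0 (s = 0*2 = 0)
K = -43/4 (K = -7/4 + (-64 - 1*(-55)) = -7/4 + (-64 + 55) = -7/4 - 9 = -43/4 ≈ -10.750)
N(Y, p) = (2 + p)*(13 + Y) (N(Y, p) = (Y + 13)*(p + 2) = (13 + Y)*(2 + p) = (2 + p)*(13 + Y))
(K + N(I(1), -9))*s = (-43/4 + (26 + 2*(-1) + 13*(-9) - 1*(-9)))*0 = (-43/4 + (26 - 2 - 117 + 9))*0 = (-43/4 - 84)*0 = -379/4*0 = 0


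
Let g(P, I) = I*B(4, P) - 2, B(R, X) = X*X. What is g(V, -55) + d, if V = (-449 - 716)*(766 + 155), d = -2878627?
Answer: -63318966896004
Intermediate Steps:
B(R, X) = X²
V = -1072965 (V = -1165*921 = -1072965)
g(P, I) = -2 + I*P² (g(P, I) = I*P² - 2 = -2 + I*P²)
g(V, -55) + d = (-2 - 55*(-1072965)²) - 2878627 = (-2 - 55*1151253891225) - 2878627 = (-2 - 63318964017375) - 2878627 = -63318964017377 - 2878627 = -63318966896004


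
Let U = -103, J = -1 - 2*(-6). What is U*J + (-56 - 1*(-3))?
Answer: -1186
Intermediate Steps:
J = 11 (J = -1 + 12 = 11)
U*J + (-56 - 1*(-3)) = -103*11 + (-56 - 1*(-3)) = -1133 + (-56 + 3) = -1133 - 53 = -1186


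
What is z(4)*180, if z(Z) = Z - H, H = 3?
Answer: 180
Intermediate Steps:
z(Z) = -3 + Z (z(Z) = Z - 1*3 = Z - 3 = -3 + Z)
z(4)*180 = (-3 + 4)*180 = 1*180 = 180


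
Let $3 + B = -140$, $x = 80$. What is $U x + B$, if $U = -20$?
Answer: $-1743$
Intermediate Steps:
$B = -143$ ($B = -3 - 140 = -143$)
$U x + B = \left(-20\right) 80 - 143 = -1600 - 143 = -1743$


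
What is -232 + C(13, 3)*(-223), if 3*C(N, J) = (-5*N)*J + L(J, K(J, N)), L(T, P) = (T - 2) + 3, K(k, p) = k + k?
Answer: 41897/3 ≈ 13966.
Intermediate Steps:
K(k, p) = 2*k
L(T, P) = 1 + T (L(T, P) = (-2 + T) + 3 = 1 + T)
C(N, J) = 1/3 + J/3 - 5*J*N/3 (C(N, J) = ((-5*N)*J + (1 + J))/3 = (-5*J*N + (1 + J))/3 = (1 + J - 5*J*N)/3 = 1/3 + J/3 - 5*J*N/3)
-232 + C(13, 3)*(-223) = -232 + (1/3 + (1/3)*3 - 5/3*3*13)*(-223) = -232 + (1/3 + 1 - 65)*(-223) = -232 - 191/3*(-223) = -232 + 42593/3 = 41897/3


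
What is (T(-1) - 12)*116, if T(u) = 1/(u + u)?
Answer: -1450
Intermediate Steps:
T(u) = 1/(2*u)
(T(-1) - 12)*116 = ((½)/(-1) - 12)*116 = ((½)*(-1) - 12)*116 = (-½ - 12)*116 = -25/2*116 = -1450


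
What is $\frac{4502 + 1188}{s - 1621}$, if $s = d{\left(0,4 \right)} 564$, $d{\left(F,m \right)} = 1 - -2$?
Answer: $\frac{5690}{71} \approx 80.141$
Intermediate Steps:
$d{\left(F,m \right)} = 3$ ($d{\left(F,m \right)} = 1 + 2 = 3$)
$s = 1692$ ($s = 3 \cdot 564 = 1692$)
$\frac{4502 + 1188}{s - 1621} = \frac{4502 + 1188}{1692 - 1621} = \frac{5690}{1692 - 1621} = \frac{5690}{71}$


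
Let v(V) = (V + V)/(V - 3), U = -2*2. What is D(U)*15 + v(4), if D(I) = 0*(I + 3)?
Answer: 8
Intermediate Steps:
U = -4
v(V) = 2*V/(-3 + V) (v(V) = (2*V)/(-3 + V) = 2*V/(-3 + V))
D(I) = 0 (D(I) = 0*(3 + I) = 0)
D(U)*15 + v(4) = 0*15 + 2*4/(-3 + 4) = 0 + 2*4/1 = 0 + 2*4*1 = 0 + 8 = 8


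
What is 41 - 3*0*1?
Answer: 41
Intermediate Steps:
41 - 3*0*1 = 41 + 0*1 = 41 + 0 = 41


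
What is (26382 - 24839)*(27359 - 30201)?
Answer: -4385206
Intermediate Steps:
(26382 - 24839)*(27359 - 30201) = 1543*(-2842) = -4385206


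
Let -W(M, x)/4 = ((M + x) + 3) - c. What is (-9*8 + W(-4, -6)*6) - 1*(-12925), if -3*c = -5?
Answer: 13061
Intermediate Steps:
c = 5/3 (c = -1/3*(-5) = 5/3 ≈ 1.6667)
W(M, x) = -16/3 - 4*M - 4*x (W(M, x) = -4*(((M + x) + 3) - 1*5/3) = -4*((3 + M + x) - 5/3) = -4*(4/3 + M + x) = -16/3 - 4*M - 4*x)
(-9*8 + W(-4, -6)*6) - 1*(-12925) = (-9*8 + (-16/3 - 4*(-4) - 4*(-6))*6) - 1*(-12925) = (-72 + (-16/3 + 16 + 24)*6) + 12925 = (-72 + (104/3)*6) + 12925 = (-72 + 208) + 12925 = 136 + 12925 = 13061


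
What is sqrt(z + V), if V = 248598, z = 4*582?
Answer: sqrt(250926) ≈ 500.93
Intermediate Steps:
z = 2328
sqrt(z + V) = sqrt(2328 + 248598) = sqrt(250926)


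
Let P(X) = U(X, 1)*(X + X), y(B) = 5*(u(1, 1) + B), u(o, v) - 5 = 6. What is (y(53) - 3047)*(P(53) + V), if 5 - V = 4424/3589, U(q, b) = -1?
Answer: 1000571751/3589 ≈ 2.7879e+5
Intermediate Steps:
u(o, v) = 11 (u(o, v) = 5 + 6 = 11)
y(B) = 55 + 5*B (y(B) = 5*(11 + B) = 55 + 5*B)
P(X) = -2*X (P(X) = -(X + X) = -2*X)
V = 13521/3589 (V = 5 - 4424/3589 = 13521/3589 ≈ 3.7673)
(y(53) - 3047)*(P(53) + V) = ((55 + 5*53) - 3047)*(-2*53 + 13521/3589) = ((55 + 265) - 3047)*(-106 + 13521/3589) = (320 - 3047)*(-366913/3589) = -2727*(-366913/3589) = 1000571751/3589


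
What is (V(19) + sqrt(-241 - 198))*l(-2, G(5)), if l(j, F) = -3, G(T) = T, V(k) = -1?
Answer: 3 - 3*I*sqrt(439) ≈ 3.0 - 62.857*I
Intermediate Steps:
(V(19) + sqrt(-241 - 198))*l(-2, G(5)) = (-1 + sqrt(-241 - 198))*(-3) = (-1 + sqrt(-439))*(-3) = (-1 + I*sqrt(439))*(-3) = 3 - 3*I*sqrt(439)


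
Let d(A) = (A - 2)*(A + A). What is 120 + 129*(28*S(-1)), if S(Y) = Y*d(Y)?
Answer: -21552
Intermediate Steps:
d(A) = 2*A*(-2 + A) (d(A) = (-2 + A)*(2*A) = 2*A*(-2 + A))
S(Y) = 2*Y²*(-2 + Y) (S(Y) = Y*(2*Y*(-2 + Y)) = 2*Y²*(-2 + Y))
120 + 129*(28*S(-1)) = 120 + 129*(28*(2*(-1)²*(-2 - 1))) = 120 + 129*(28*(2*1*(-3))) = 120 + 129*(28*(-6)) = 120 + 129*(-168) = 120 - 21672 = -21552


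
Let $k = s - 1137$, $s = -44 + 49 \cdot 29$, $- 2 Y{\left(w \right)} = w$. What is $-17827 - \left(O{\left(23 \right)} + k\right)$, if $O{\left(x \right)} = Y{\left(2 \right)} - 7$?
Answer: $-18059$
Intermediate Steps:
$Y{\left(w \right)} = - \frac{w}{2}$
$s = 1377$ ($s = -44 + 1421 = 1377$)
$O{\left(x \right)} = -8$ ($O{\left(x \right)} = \left(- \frac{1}{2}\right) 2 - 7 = -1 - 7 = -8$)
$k = 240$ ($k = 1377 - 1137 = 240$)
$-17827 - \left(O{\left(23 \right)} + k\right) = -17827 - \left(-8 + 240\right) = -17827 - 232 = -18059$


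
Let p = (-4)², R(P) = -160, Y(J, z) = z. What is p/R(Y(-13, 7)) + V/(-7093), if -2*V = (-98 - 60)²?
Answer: 117727/70930 ≈ 1.6598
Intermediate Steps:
V = -12482 (V = -(-98 - 60)²/2 = -½*(-158)² = -½*24964 = -12482)
p = 16
p/R(Y(-13, 7)) + V/(-7093) = 16/(-160) - 12482/(-7093) = 16*(-1/160) - 12482*(-1/7093) = -⅒ + 12482/7093 = 117727/70930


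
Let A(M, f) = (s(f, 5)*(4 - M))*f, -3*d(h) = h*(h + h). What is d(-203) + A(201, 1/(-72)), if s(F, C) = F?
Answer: -142418501/5184 ≈ -27473.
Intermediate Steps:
d(h) = -2*h²/3 (d(h) = -h*(h + h)/3 = -h*2*h/3 = -2*h²/3)
A(M, f) = f²*(4 - M) (A(M, f) = (f*(4 - M))*f = f²*(4 - M))
d(-203) + A(201, 1/(-72)) = -⅔*(-203)² + (1/(-72))²*(4 - 1*201) = -⅔*41209 + (-1/72)²*(4 - 201) = -82418/3 + (1/5184)*(-197) = -82418/3 - 197/5184 = -142418501/5184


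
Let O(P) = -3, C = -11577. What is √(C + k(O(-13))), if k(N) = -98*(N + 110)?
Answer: I*√22063 ≈ 148.54*I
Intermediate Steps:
k(N) = -10780 - 98*N (k(N) = -98*(110 + N) = -10780 - 98*N)
√(C + k(O(-13))) = √(-11577 + (-10780 - 98*(-3))) = √(-11577 + (-10780 + 294)) = √(-11577 - 10486) = √(-22063) = I*√22063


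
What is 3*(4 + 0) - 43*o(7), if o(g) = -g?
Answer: 313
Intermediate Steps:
3*(4 + 0) - 43*o(7) = 3*(4 + 0) - (-43)*7 = 3*4 - 43*(-7) = 12 + 301 = 313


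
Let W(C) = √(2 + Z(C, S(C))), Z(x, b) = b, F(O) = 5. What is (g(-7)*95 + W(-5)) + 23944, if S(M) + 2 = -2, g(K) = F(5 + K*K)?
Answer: 24419 + I*√2 ≈ 24419.0 + 1.4142*I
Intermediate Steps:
g(K) = 5
S(M) = -4 (S(M) = -2 - 2 = -4)
W(C) = I*√2 (W(C) = √(2 - 4) = √(-2) = I*√2)
(g(-7)*95 + W(-5)) + 23944 = (5*95 + I*√2) + 23944 = (475 + I*√2) + 23944 = 24419 + I*√2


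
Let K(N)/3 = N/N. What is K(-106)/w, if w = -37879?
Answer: -3/37879 ≈ -7.9200e-5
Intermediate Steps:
K(N) = 3 (K(N) = 3*(N/N) = 3*1 = 3)
K(-106)/w = 3/(-37879) = 3*(-1/37879) = -3/37879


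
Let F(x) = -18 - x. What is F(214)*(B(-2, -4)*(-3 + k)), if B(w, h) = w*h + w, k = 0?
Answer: 4176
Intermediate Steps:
B(w, h) = w + h*w (B(w, h) = h*w + w = w + h*w)
F(214)*(B(-2, -4)*(-3 + k)) = (-18 - 1*214)*((-2*(1 - 4))*(-3 + 0)) = (-18 - 214)*(-2*(-3)*(-3)) = -1392*(-3) = -232*(-18) = 4176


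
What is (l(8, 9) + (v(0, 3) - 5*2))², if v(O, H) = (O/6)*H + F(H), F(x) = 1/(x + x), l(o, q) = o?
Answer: 121/36 ≈ 3.3611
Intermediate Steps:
F(x) = 1/(2*x)
v(O, H) = 1/(2*H) + H*O/6 (v(O, H) = (O/6)*H + 1/(2*H) = H*O/6 + 1/(2*H) = 1/(2*H) + H*O/6)
(l(8, 9) + (v(0, 3) - 5*2))² = (8 + ((⅙)*(3 + 0*3²)/3 - 5*2))² = (8 + ((⅙)*(⅓)*(3 + 0*9) - 10))² = (8 + ((⅙)*(⅓)*(3 + 0) - 10))² = (8 + ((⅙)*(⅓)*3 - 10))² = (8 + (⅙ - 10))² = (8 - 59/6)² = (-11/6)² = 121/36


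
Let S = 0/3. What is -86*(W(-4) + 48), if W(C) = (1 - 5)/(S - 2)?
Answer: -4300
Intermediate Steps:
S = 0 (S = 0*(⅓) = 0)
W(C) = 2 (W(C) = (1 - 5)/(0 - 2) = -4/(-2) = -4*(-½) = 2)
-86*(W(-4) + 48) = -86*(2 + 48) = -86*50 = -4300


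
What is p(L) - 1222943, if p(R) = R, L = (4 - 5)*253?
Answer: -1223196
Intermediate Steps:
L = -253 (L = -1*253 = -253)
p(L) - 1222943 = -253 - 1222943 = -1223196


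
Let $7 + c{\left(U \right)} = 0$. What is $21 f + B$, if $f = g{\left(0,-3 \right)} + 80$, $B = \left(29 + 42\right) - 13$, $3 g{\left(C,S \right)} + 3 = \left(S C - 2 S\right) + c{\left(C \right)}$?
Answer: $1710$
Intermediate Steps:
$c{\left(U \right)} = -7$ ($c{\left(U \right)} = -7 + 0 = -7$)
$g{\left(C,S \right)} = - \frac{10}{3} - \frac{2 S}{3} + \frac{C S}{3}$ ($g{\left(C,S \right)} = -1 + \frac{\left(S C - 2 S\right) - 7}{3} = -1 + \frac{\left(C S - 2 S\right) - 7}{3} = -1 + \frac{\left(- 2 S + C S\right) - 7}{3} = -1 + \frac{-7 - 2 S + C S}{3} = -1 - \left(\frac{7}{3} + \frac{2 S}{3} - \frac{C S}{3}\right) = - \frac{10}{3} - \frac{2 S}{3} + \frac{C S}{3}$)
$B = 58$ ($B = 71 - 13 = 58$)
$f = \frac{236}{3}$ ($f = \left(- \frac{10}{3} - -2 + \frac{1}{3} \cdot 0 \left(-3\right)\right) + 80 = \left(- \frac{10}{3} + 2 + 0\right) + 80 = - \frac{4}{3} + 80 = \frac{236}{3} \approx 78.667$)
$21 f + B = 21 \cdot \frac{236}{3} + 58 = 1652 + 58 = 1710$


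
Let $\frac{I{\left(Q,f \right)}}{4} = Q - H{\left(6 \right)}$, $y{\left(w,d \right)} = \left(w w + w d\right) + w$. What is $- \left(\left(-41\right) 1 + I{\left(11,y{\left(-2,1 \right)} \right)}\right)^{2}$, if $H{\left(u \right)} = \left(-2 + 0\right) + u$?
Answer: $-169$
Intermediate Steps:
$H{\left(u \right)} = -2 + u$
$y{\left(w,d \right)} = w + w^{2} + d w$ ($y{\left(w,d \right)} = \left(w^{2} + d w\right) + w = w + w^{2} + d w$)
$I{\left(Q,f \right)} = -16 + 4 Q$ ($I{\left(Q,f \right)} = 4 \left(Q - \left(-2 + 6\right)\right) = 4 \left(Q - 4\right) = 4 \left(-4 + Q\right) = -16 + 4 Q$)
$- \left(\left(-41\right) 1 + I{\left(11,y{\left(-2,1 \right)} \right)}\right)^{2} = - \left(\left(-41\right) 1 + \left(-16 + 4 \cdot 11\right)\right)^{2} = - \left(-41 + \left(-16 + 44\right)\right)^{2} = - \left(-41 + 28\right)^{2} = - \left(-13\right)^{2} = \left(-1\right) 169 = -169$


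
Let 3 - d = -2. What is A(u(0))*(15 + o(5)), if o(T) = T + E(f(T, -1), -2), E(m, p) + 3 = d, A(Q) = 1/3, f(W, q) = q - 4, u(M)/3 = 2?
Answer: 22/3 ≈ 7.3333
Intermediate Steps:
d = 5 (d = 3 - 1*(-2) = 3 + 2 = 5)
u(M) = 6 (u(M) = 3*2 = 6)
f(W, q) = -4 + q
A(Q) = 1/3 (A(Q) = 1*(1/3) = 1/3)
E(m, p) = 2 (E(m, p) = -3 + 5 = 2)
o(T) = 2 + T (o(T) = T + 2 = 2 + T)
A(u(0))*(15 + o(5)) = (15 + (2 + 5))/3 = (15 + 7)/3 = (1/3)*22 = 22/3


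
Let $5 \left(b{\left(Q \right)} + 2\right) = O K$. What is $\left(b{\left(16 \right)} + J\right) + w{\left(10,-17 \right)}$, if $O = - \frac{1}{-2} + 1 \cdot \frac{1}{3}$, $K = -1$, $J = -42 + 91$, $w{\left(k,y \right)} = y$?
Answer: $\frac{179}{6} \approx 29.833$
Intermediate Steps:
$J = 49$
$O = \frac{5}{6}$ ($O = \left(-1\right) \left(- \frac{1}{2}\right) + 1 \cdot \frac{1}{3} = \frac{1}{2} + \frac{1}{3} = \frac{5}{6} \approx 0.83333$)
$b{\left(Q \right)} = - \frac{13}{6}$ ($b{\left(Q \right)} = -2 + \frac{\frac{5}{6} \left(-1\right)}{5} = -2 + \frac{1}{5} \left(- \frac{5}{6}\right) = -2 - \frac{1}{6} = - \frac{13}{6}$)
$\left(b{\left(16 \right)} + J\right) + w{\left(10,-17 \right)} = \left(- \frac{13}{6} + 49\right) - 17 = \frac{281}{6} - 17 = \frac{179}{6}$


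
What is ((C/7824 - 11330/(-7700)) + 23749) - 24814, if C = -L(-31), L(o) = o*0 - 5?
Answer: -291236489/273840 ≈ -1063.5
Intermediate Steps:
L(o) = -5 (L(o) = 0 - 5 = -5)
C = 5 (C = -1*(-5) = 5)
((C/7824 - 11330/(-7700)) + 23749) - 24814 = ((5/7824 - 11330/(-7700)) + 23749) - 24814 = ((5*(1/7824) - 11330*(-1/7700)) + 23749) - 24814 = ((5/7824 + 103/70) + 23749) - 24814 = (403111/273840 + 23749) - 24814 = 6503829271/273840 - 24814 = -291236489/273840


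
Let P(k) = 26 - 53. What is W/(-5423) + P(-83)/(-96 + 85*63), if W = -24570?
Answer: 43022403/9506519 ≈ 4.5256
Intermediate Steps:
P(k) = -27
W/(-5423) + P(-83)/(-96 + 85*63) = -24570/(-5423) - 27/(-96 + 85*63) = -24570*(-1/5423) - 27/(-96 + 5355) = 24570/5423 - 27/5259 = 24570/5423 - 27*1/5259 = 24570/5423 - 9/1753 = 43022403/9506519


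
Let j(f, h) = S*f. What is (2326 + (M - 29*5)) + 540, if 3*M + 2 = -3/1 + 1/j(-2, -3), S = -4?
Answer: 21755/8 ≈ 2719.4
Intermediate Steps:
j(f, h) = -4*f
M = -13/8 (M = -⅔ + (-3/1 + 1/(-4*(-2)))/3 = -⅔ + (-3*1 + 1/8)/3 = -⅔ + (-3 + 1*(⅛))/3 = -⅔ + (-3 + ⅛)/3 = -⅔ + (⅓)*(-23/8) = -⅔ - 23/24 = -13/8 ≈ -1.6250)
(2326 + (M - 29*5)) + 540 = (2326 + (-13/8 - 29*5)) + 540 = (2326 + (-13/8 - 145)) + 540 = (2326 - 1173/8) + 540 = 17435/8 + 540 = 21755/8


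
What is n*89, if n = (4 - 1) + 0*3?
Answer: 267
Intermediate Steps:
n = 3 (n = 3 + 0 = 3)
n*89 = 3*89 = 267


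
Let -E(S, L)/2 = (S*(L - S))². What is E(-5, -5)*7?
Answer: 0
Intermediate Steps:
E(S, L) = -2*S²*(L - S)²
E(-5, -5)*7 = -2*(-5)²*(-5 - 1*(-5))²*7 = -2*25*(-5 + 5)²*7 = -2*25*0²*7 = -2*25*0*7 = 0*7 = 0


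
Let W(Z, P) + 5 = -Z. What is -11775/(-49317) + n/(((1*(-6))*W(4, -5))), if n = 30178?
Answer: 248154046/443853 ≈ 559.09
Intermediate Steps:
W(Z, P) = -5 - Z
-11775/(-49317) + n/(((1*(-6))*W(4, -5))) = -11775/(-49317) + 30178/(((1*(-6))*(-5 - 1*4))) = -11775*(-1/49317) + 30178/((-6*(-5 - 4))) = 3925/16439 + 30178/((-6*(-9))) = 3925/16439 + 30178/54 = 3925/16439 + 30178*(1/54) = 3925/16439 + 15089/27 = 248154046/443853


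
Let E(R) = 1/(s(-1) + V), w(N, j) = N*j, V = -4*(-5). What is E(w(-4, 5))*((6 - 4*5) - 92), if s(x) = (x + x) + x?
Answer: -106/17 ≈ -6.2353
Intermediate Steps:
s(x) = 3*x (s(x) = 2*x + x = 3*x)
V = 20
E(R) = 1/17 (E(R) = 1/(3*(-1) + 20) = 1/(-3 + 20) = 1/17)
E(w(-4, 5))*((6 - 4*5) - 92) = ((6 - 4*5) - 92)/17 = ((6 - 20) - 92)/17 = (-14 - 92)/17 = (1/17)*(-106) = -106/17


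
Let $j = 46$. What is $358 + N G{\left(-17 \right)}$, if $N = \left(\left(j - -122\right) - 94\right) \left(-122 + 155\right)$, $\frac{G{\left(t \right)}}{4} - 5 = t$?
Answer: $-116858$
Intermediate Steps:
$G{\left(t \right)} = 20 + 4 t$
$N = 2442$ ($N = \left(\left(46 - -122\right) - 94\right) \left(-122 + 155\right) = \left(\left(46 + 122\right) - 94\right) 33 = \left(168 - 94\right) 33 = 74 \cdot 33 = 2442$)
$358 + N G{\left(-17 \right)} = 358 + 2442 \left(20 + 4 \left(-17\right)\right) = 358 + 2442 \left(20 - 68\right) = 358 + 2442 \left(-48\right) = 358 - 117216 = -116858$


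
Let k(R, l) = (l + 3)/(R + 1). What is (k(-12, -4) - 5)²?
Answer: 2916/121 ≈ 24.099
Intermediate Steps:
k(R, l) = (3 + l)/(1 + R)
(k(-12, -4) - 5)² = ((3 - 4)/(1 - 12) - 5)² = (-1/(-11) - 5)² = (-1/11*(-1) - 5)² = (1/11 - 5)² = (-54/11)² = 2916/121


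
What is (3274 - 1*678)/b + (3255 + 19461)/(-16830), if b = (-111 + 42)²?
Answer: -3581122/4451535 ≈ -0.80447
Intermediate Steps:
b = 4761 (b = (-69)² = 4761)
(3274 - 1*678)/b + (3255 + 19461)/(-16830) = (3274 - 1*678)/4761 + (3255 + 19461)/(-16830) = (3274 - 678)*(1/4761) + 22716*(-1/16830) = 2596*(1/4761) - 1262/935 = 2596/4761 - 1262/935 = -3581122/4451535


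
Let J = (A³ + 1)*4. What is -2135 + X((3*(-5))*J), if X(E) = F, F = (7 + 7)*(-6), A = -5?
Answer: -2219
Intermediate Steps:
F = -84 (F = 14*(-6) = -84)
J = -496 (J = ((-5)³ + 1)*4 = (-125 + 1)*4 = -124*4 = -496)
X(E) = -84
-2135 + X((3*(-5))*J) = -2135 - 84 = -2219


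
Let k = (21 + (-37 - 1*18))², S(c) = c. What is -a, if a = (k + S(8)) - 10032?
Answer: 8868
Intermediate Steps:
k = 1156 (k = (21 + (-37 - 18))² = (21 - 55)² = (-34)² = 1156)
a = -8868 (a = (1156 + 8) - 10032 = 1164 - 10032 = -8868)
-a = -1*(-8868) = 8868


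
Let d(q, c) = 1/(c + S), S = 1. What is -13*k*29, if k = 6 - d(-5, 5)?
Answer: -13195/6 ≈ -2199.2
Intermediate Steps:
d(q, c) = 1/(1 + c) (d(q, c) = 1/(c + 1) = 1/(1 + c))
k = 35/6 (k = 6 - 1/(1 + 5) = 6 - 1/6 = 6 - 1*⅙ = 6 - ⅙ = 35/6 ≈ 5.8333)
-13*k*29 = -13*35/6*29 = -455/6*29 = -13195/6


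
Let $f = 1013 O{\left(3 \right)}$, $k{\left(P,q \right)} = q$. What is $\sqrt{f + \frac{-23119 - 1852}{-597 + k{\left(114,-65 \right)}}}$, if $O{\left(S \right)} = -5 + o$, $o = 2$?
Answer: $\frac{i \sqrt{1315292714}}{662} \approx 54.784 i$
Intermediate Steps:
$O{\left(S \right)} = -3$ ($O{\left(S \right)} = -5 + 2 = -3$)
$f = -3039$ ($f = 1013 \left(-3\right) = -3039$)
$\sqrt{f + \frac{-23119 - 1852}{-597 + k{\left(114,-65 \right)}}} = \sqrt{-3039 + \frac{-23119 - 1852}{-597 - 65}} = \sqrt{-3039 - \frac{24971}{-662}} = \sqrt{-3039 - - \frac{24971}{662}} = \sqrt{-3039 + \frac{24971}{662}} = \sqrt{- \frac{1986847}{662}} = \frac{i \sqrt{1315292714}}{662}$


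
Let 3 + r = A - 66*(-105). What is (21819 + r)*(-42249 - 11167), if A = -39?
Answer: -1533413112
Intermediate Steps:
r = 6888 (r = -3 + (-39 - 66*(-105)) = -3 + (-39 + 6930) = -3 + 6891 = 6888)
(21819 + r)*(-42249 - 11167) = (21819 + 6888)*(-42249 - 11167) = 28707*(-53416) = -1533413112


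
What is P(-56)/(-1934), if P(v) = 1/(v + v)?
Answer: 1/216608 ≈ 4.6166e-6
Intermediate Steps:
P(v) = 1/(2*v)
P(-56)/(-1934) = ((½)/(-56))/(-1934) = ((½)*(-1/56))*(-1/1934) = -1/112*(-1/1934) = 1/216608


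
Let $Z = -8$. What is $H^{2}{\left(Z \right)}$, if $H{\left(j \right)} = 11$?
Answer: $121$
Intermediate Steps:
$H^{2}{\left(Z \right)} = 11^{2} = 121$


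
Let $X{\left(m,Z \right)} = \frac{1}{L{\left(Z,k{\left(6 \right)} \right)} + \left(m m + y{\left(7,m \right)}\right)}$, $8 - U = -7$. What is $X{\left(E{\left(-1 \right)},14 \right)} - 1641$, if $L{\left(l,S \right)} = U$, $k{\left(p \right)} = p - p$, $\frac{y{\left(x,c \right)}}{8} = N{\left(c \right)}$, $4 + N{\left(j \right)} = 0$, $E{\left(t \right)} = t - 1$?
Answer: $- \frac{21334}{13} \approx -1641.1$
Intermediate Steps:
$E{\left(t \right)} = -1 + t$
$N{\left(j \right)} = -4$ ($N{\left(j \right)} = -4 + 0 = -4$)
$y{\left(x,c \right)} = -32$ ($y{\left(x,c \right)} = 8 \left(-4\right) = -32$)
$k{\left(p \right)} = 0$
$U = 15$ ($U = 8 - -7 = 8 + 7 = 15$)
$L{\left(l,S \right)} = 15$
$X{\left(m,Z \right)} = \frac{1}{-17 + m^{2}}$ ($X{\left(m,Z \right)} = \frac{1}{15 + \left(m m - 32\right)} = \frac{1}{15 + \left(m^{2} - 32\right)} = \frac{1}{15 + \left(-32 + m^{2}\right)} = \frac{1}{-17 + m^{2}}$)
$X{\left(E{\left(-1 \right)},14 \right)} - 1641 = \frac{1}{-17 + \left(-1 - 1\right)^{2}} - 1641 = \frac{1}{-17 + \left(-2\right)^{2}} - 1641 = \frac{1}{-17 + 4} - 1641 = \frac{1}{-13} - 1641 = - \frac{1}{13} - 1641 = - \frac{21334}{13}$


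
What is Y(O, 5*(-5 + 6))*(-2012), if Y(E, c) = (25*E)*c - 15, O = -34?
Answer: 8581180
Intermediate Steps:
Y(E, c) = -15 + 25*E*c (Y(E, c) = 25*E*c - 15 = -15 + 25*E*c)
Y(O, 5*(-5 + 6))*(-2012) = (-15 + 25*(-34)*(5*(-5 + 6)))*(-2012) = (-15 + 25*(-34)*(5*1))*(-2012) = (-15 + 25*(-34)*5)*(-2012) = (-15 - 4250)*(-2012) = -4265*(-2012) = 8581180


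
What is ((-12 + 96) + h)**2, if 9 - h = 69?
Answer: 576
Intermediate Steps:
h = -60 (h = 9 - 1*69 = 9 - 69 = -60)
((-12 + 96) + h)**2 = ((-12 + 96) - 60)**2 = (84 - 60)**2 = 24**2 = 576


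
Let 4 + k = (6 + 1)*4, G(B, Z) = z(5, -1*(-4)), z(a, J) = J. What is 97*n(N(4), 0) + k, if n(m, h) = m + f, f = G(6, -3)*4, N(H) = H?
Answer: 1964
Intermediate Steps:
G(B, Z) = 4 (G(B, Z) = -1*(-4) = 4)
f = 16 (f = 4*4 = 16)
k = 24 (k = -4 + (6 + 1)*4 = -4 + 7*4 = -4 + 28 = 24)
n(m, h) = 16 + m (n(m, h) = m + 16 = 16 + m)
97*n(N(4), 0) + k = 97*(16 + 4) + 24 = 97*20 + 24 = 1940 + 24 = 1964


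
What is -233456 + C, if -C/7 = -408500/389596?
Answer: -22737666069/97399 ≈ -2.3345e+5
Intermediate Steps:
C = 714875/97399 (C = -(-2859500)/389596 = -7*(-102125/97399) = 714875/97399 ≈ 7.3397)
-233456 + C = -233456 + 714875/97399 = -22737666069/97399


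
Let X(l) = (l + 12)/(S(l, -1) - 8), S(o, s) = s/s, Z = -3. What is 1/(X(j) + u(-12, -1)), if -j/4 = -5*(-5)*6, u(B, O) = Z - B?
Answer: 1/93 ≈ 0.010753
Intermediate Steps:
S(o, s) = 1
u(B, O) = -3 - B
j = -600 (j = -4*(-5*(-5))*6 = -100*6 = -4*150 = -600)
X(l) = -12/7 - l/7 (X(l) = (l + 12)/(1 - 8) = (12 + l)/(-7) = (12 + l)*(-⅐) = -12/7 - l/7)
1/(X(j) + u(-12, -1)) = 1/((-12/7 - ⅐*(-600)) + (-3 - 1*(-12))) = 1/((-12/7 + 600/7) + (-3 + 12)) = 1/(84 + 9) = 1/93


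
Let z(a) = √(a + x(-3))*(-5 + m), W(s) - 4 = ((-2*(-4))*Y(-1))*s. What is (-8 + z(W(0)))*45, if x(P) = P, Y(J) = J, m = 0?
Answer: -585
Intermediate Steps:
W(s) = 4 - 8*s (W(s) = 4 + (-2*(-4)*(-1))*s = 4 + (8*(-1))*s = 4 - 8*s)
z(a) = -5*√(-3 + a) (z(a) = √(a - 3)*(-5 + 0) = √(-3 + a)*(-5) = -5*√(-3 + a))
(-8 + z(W(0)))*45 = (-8 - 5*√(-3 + (4 - 8*0)))*45 = (-8 - 5*√(-3 + (4 + 0)))*45 = (-8 - 5*√(-3 + 4))*45 = (-8 - 5*√1)*45 = (-8 - 5*1)*45 = (-8 - 5)*45 = -13*45 = -585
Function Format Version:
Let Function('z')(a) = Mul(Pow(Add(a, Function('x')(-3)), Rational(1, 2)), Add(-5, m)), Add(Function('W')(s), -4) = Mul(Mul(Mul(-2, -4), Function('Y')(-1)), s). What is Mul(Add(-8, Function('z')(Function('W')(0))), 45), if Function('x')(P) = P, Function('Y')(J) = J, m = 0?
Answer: -585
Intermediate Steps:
Function('W')(s) = Add(4, Mul(-8, s)) (Function('W')(s) = Add(4, Mul(Mul(Mul(-2, -4), -1), s)) = Add(4, Mul(Mul(8, -1), s)) = Add(4, Mul(-8, s)))
Function('z')(a) = Mul(-5, Pow(Add(-3, a), Rational(1, 2))) (Function('z')(a) = Mul(Pow(Add(a, -3), Rational(1, 2)), Add(-5, 0)) = Mul(Pow(Add(-3, a), Rational(1, 2)), -5) = Mul(-5, Pow(Add(-3, a), Rational(1, 2))))
Mul(Add(-8, Function('z')(Function('W')(0))), 45) = Mul(Add(-8, Mul(-5, Pow(Add(-3, Add(4, Mul(-8, 0))), Rational(1, 2)))), 45) = Mul(Add(-8, Mul(-5, Pow(Add(-3, Add(4, 0)), Rational(1, 2)))), 45) = Mul(Add(-8, Mul(-5, Pow(Add(-3, 4), Rational(1, 2)))), 45) = Mul(Add(-8, Mul(-5, Pow(1, Rational(1, 2)))), 45) = Mul(Add(-8, Mul(-5, 1)), 45) = Mul(Add(-8, -5), 45) = Mul(-13, 45) = -585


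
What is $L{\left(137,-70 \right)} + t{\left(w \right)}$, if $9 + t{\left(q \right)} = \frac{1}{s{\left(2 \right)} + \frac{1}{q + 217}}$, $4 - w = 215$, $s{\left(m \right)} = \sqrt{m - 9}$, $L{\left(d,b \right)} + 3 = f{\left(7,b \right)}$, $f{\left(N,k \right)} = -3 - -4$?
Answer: $\frac{- 66 \sqrt{7} + 5 i}{- i + 6 \sqrt{7}} \approx -10.976 - 0.37647 i$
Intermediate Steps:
$f{\left(N,k \right)} = 1$ ($f{\left(N,k \right)} = -3 + 4 = 1$)
$L{\left(d,b \right)} = -2$ ($L{\left(d,b \right)} = -3 + 1 = -2$)
$s{\left(m \right)} = \sqrt{-9 + m}$
$w = -211$ ($w = 4 - 215 = -211$)
$t{\left(q \right)} = -9 + \frac{1}{\frac{1}{217 + q} + i \sqrt{7}}$ ($t{\left(q \right)} = -9 + \frac{1}{\sqrt{-9 + 2} + \frac{1}{q + 217}} = -9 + \frac{1}{\sqrt{-7} + \frac{1}{217 + q}} = -9 + \frac{1}{i \sqrt{7} + \frac{1}{217 + q}} = -9 + \frac{1}{\frac{1}{217 + q} + i \sqrt{7}}$)
$L{\left(137,-70 \right)} + t{\left(w \right)} = -2 + \frac{- 1953 \sqrt{7} - 208 i - i \left(-211\right) - - 1899 \sqrt{7}}{- i + 217 \sqrt{7} - 211 \sqrt{7}} = -2 + \frac{- 1953 \sqrt{7} - 208 i + 211 i + 1899 \sqrt{7}}{- i + 6 \sqrt{7}} = -2 + \frac{- 54 \sqrt{7} + 3 i}{- i + 6 \sqrt{7}}$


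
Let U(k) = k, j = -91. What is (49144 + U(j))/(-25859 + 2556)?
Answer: -49053/23303 ≈ -2.1050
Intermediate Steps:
(49144 + U(j))/(-25859 + 2556) = (49144 - 91)/(-25859 + 2556) = 49053/(-23303) = 49053*(-1/23303) = -49053/23303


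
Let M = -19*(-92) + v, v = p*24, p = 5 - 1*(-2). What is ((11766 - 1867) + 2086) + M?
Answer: 13901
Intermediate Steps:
p = 7 (p = 5 + 2 = 7)
v = 168 (v = 7*24 = 168)
M = 1916 (M = -19*(-92) + 168 = 1748 + 168 = 1916)
((11766 - 1867) + 2086) + M = ((11766 - 1867) + 2086) + 1916 = (9899 + 2086) + 1916 = 11985 + 1916 = 13901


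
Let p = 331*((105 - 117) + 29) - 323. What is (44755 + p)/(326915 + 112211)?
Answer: 50059/439126 ≈ 0.11400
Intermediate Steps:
p = 5304 (p = 331*(-12 + 29) - 323 = 331*17 - 323 = 5627 - 323 = 5304)
(44755 + p)/(326915 + 112211) = (44755 + 5304)/(326915 + 112211) = 50059/439126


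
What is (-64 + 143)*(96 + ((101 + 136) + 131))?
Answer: 36656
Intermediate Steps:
(-64 + 143)*(96 + ((101 + 136) + 131)) = 79*(96 + (237 + 131)) = 79*(96 + 368) = 79*464 = 36656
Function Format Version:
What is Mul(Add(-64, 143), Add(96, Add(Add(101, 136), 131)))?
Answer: 36656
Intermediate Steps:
Mul(Add(-64, 143), Add(96, Add(Add(101, 136), 131))) = Mul(79, Add(96, Add(237, 131))) = Mul(79, Add(96, 368)) = Mul(79, 464) = 36656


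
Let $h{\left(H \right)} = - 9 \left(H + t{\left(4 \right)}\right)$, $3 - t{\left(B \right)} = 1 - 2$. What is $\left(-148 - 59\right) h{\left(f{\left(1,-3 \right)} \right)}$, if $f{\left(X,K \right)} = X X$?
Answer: $9315$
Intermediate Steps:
$f{\left(X,K \right)} = X^{2}$
$t{\left(B \right)} = 4$ ($t{\left(B \right)} = 3 - \left(1 - 2\right) = 3 - -1 = 3 + 1 = 4$)
$h{\left(H \right)} = -36 - 9 H$ ($h{\left(H \right)} = - 9 \left(H + 4\right) = - 9 \left(4 + H\right) = -36 - 9 H$)
$\left(-148 - 59\right) h{\left(f{\left(1,-3 \right)} \right)} = \left(-148 - 59\right) \left(-36 - 9 \cdot 1^{2}\right) = - 207 \left(-36 - 9\right) = \left(-207\right) \left(-45\right) = 9315$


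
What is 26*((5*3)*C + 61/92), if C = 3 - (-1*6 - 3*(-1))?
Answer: 108433/46 ≈ 2357.2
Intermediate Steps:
C = 6 (C = 3 - (-6 + 3) = 3 - 1*(-3) = 3 + 3 = 6)
26*((5*3)*C + 61/92) = 26*((5*3)*6 + 61/92) = 26*(15*6 + 61*(1/92)) = 26*(90 + 61/92) = 26*(8341/92) = 108433/46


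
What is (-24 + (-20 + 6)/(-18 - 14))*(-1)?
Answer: 377/16 ≈ 23.563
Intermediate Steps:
(-24 + (-20 + 6)/(-18 - 14))*(-1) = (-24 - 14/(-32))*(-1) = (-24 - 14*(-1/32))*(-1) = (-24 + 7/16)*(-1) = -377/16*(-1) = 377/16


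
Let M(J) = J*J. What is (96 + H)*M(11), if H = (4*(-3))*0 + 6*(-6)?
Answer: 7260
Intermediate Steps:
M(J) = J**2
H = -36 (H = -12*0 - 36 = 0 - 36 = -36)
(96 + H)*M(11) = (96 - 36)*11**2 = 60*121 = 7260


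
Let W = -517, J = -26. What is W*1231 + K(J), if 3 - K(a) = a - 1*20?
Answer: -636378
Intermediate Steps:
K(a) = 23 - a (K(a) = 3 - (a - 1*20) = 3 - (a - 20) = 3 - (-20 + a) = 3 + (20 - a) = 23 - a)
W*1231 + K(J) = -517*1231 + (23 - 1*(-26)) = -636427 + (23 + 26) = -636427 + 49 = -636378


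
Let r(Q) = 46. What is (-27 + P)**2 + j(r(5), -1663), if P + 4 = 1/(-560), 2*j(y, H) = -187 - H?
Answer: 532841121/313600 ≈ 1699.1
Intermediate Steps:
j(y, H) = -187/2 - H/2 (j(y, H) = (-187 - H)/2 = -187/2 - H/2)
P = -2241/560 (P = -4 + 1/(-560) = -4 - 1/560 = -2241/560 ≈ -4.0018)
(-27 + P)**2 + j(r(5), -1663) = (-27 - 2241/560)**2 + (-187/2 - 1/2*(-1663)) = (-17361/560)**2 + (-187/2 + 1663/2) = 301404321/313600 + 738 = 532841121/313600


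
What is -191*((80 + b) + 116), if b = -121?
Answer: -14325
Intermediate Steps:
-191*((80 + b) + 116) = -191*((80 - 121) + 116) = -191*(-41 + 116) = -191*75 = -14325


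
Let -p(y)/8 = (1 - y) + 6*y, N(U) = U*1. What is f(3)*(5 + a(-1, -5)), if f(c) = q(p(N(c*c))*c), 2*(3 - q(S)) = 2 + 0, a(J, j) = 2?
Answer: 14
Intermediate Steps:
N(U) = U
p(y) = -8 - 40*y (p(y) = -8*((1 - y) + 6*y) = -8*(1 + 5*y) = -8 - 40*y)
q(S) = 2 (q(S) = 3 - (2 + 0)/2 = 3 - ½*2 = 3 - 1 = 2)
f(c) = 2
f(3)*(5 + a(-1, -5)) = 2*(5 + 2) = 2*7 = 14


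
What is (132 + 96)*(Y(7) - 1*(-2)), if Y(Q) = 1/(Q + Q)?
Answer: 3306/7 ≈ 472.29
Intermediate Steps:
Y(Q) = 1/(2*Q)
(132 + 96)*(Y(7) - 1*(-2)) = (132 + 96)*((½)/7 - 1*(-2)) = 228*((½)*(⅐) + 2) = 228*(1/14 + 2) = 228*(29/14) = 3306/7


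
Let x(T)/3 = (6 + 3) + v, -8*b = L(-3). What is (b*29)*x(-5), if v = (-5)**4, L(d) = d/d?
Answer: -27579/4 ≈ -6894.8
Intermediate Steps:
L(d) = 1
v = 625
b = -1/8 (b = -1/8*1 = -1/8 ≈ -0.12500)
x(T) = 1902 (x(T) = 3*((6 + 3) + 625) = 3*(9 + 625) = 3*634 = 1902)
(b*29)*x(-5) = -1/8*29*1902 = -29/8*1902 = -27579/4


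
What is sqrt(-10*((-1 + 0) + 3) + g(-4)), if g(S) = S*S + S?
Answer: 2*I*sqrt(2) ≈ 2.8284*I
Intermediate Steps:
g(S) = S + S**2 (g(S) = S**2 + S = S + S**2)
sqrt(-10*((-1 + 0) + 3) + g(-4)) = sqrt(-10*((-1 + 0) + 3) - 4*(1 - 4)) = sqrt(-10*(-1 + 3) - 4*(-3)) = sqrt(-10*2 + 12) = sqrt(-20 + 12) = sqrt(-8) = 2*I*sqrt(2)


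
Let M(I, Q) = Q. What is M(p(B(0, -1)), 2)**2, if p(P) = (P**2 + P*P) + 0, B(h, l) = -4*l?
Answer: 4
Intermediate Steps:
p(P) = 2*P**2 (p(P) = (P**2 + P**2) + 0 = 2*P**2 + 0 = 2*P**2)
M(p(B(0, -1)), 2)**2 = 2**2 = 4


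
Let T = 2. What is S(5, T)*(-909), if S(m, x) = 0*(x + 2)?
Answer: 0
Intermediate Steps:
S(m, x) = 0 (S(m, x) = 0*(2 + x) = 0)
S(5, T)*(-909) = 0*(-909) = 0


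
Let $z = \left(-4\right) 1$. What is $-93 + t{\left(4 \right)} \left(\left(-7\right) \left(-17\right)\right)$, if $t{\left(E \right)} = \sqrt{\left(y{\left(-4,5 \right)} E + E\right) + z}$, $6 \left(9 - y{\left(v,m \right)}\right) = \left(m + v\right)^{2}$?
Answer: $-93 + \frac{119 \sqrt{318}}{3} \approx 614.36$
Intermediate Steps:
$y{\left(v,m \right)} = 9 - \frac{\left(m + v\right)^{2}}{6}$
$z = -4$
$t{\left(E \right)} = \sqrt{-4 + \frac{59 E}{6}}$ ($t{\left(E \right)} = \sqrt{\left(\left(9 - \frac{\left(5 - 4\right)^{2}}{6}\right) E + E\right) - 4} = \sqrt{\left(\left(9 - \frac{1^{2}}{6}\right) E + E\right) - 4} = \sqrt{\left(\left(9 - \frac{1}{6}\right) E + E\right) - 4} = \sqrt{\left(\frac{53 E}{6} + E\right) - 4} = \sqrt{\frac{59 E}{6} - 4} = \sqrt{-4 + \frac{59 E}{6}}$)
$-93 + t{\left(4 \right)} \left(\left(-7\right) \left(-17\right)\right) = -93 + \frac{\sqrt{-144 + 354 \cdot 4}}{6} \left(\left(-7\right) \left(-17\right)\right) = -93 + \frac{\sqrt{-144 + 1416}}{6} \cdot 119 = -93 + \frac{\sqrt{1272}}{6} \cdot 119 = -93 + \frac{2 \sqrt{318}}{6} \cdot 119 = -93 + \frac{\sqrt{318}}{3} \cdot 119 = -93 + \frac{119 \sqrt{318}}{3}$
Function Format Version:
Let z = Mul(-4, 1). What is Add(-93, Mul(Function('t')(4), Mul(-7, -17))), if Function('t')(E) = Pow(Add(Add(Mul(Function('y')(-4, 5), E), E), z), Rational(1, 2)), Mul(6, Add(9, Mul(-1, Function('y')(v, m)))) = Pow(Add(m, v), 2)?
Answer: Add(-93, Mul(Rational(119, 3), Pow(318, Rational(1, 2)))) ≈ 614.36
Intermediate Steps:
Function('y')(v, m) = Add(9, Mul(Rational(-1, 6), Pow(Add(m, v), 2)))
z = -4
Function('t')(E) = Pow(Add(-4, Mul(Rational(59, 6), E)), Rational(1, 2)) (Function('t')(E) = Pow(Add(Add(Mul(Add(9, Mul(Rational(-1, 6), Pow(Add(5, -4), 2))), E), E), -4), Rational(1, 2)) = Pow(Add(Add(Mul(Add(9, Mul(Rational(-1, 6), Pow(1, 2))), E), E), -4), Rational(1, 2)) = Pow(Add(Add(Mul(Add(9, Mul(Rational(-1, 6), 1)), E), E), -4), Rational(1, 2)) = Pow(Add(Add(Mul(Add(9, Rational(-1, 6)), E), E), -4), Rational(1, 2)) = Pow(Add(Add(Mul(Rational(53, 6), E), E), -4), Rational(1, 2)) = Pow(Add(Mul(Rational(59, 6), E), -4), Rational(1, 2)) = Pow(Add(-4, Mul(Rational(59, 6), E)), Rational(1, 2)))
Add(-93, Mul(Function('t')(4), Mul(-7, -17))) = Add(-93, Mul(Mul(Rational(1, 6), Pow(Add(-144, Mul(354, 4)), Rational(1, 2))), Mul(-7, -17))) = Add(-93, Mul(Mul(Rational(1, 6), Pow(Add(-144, 1416), Rational(1, 2))), 119)) = Add(-93, Mul(Mul(Rational(1, 6), Pow(1272, Rational(1, 2))), 119)) = Add(-93, Mul(Mul(Rational(1, 6), Mul(2, Pow(318, Rational(1, 2)))), 119)) = Add(-93, Mul(Mul(Rational(1, 3), Pow(318, Rational(1, 2))), 119)) = Add(-93, Mul(Rational(119, 3), Pow(318, Rational(1, 2))))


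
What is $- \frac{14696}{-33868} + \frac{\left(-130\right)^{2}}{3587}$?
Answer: $\frac{156270938}{30371129} \approx 5.1454$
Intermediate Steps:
$- \frac{14696}{-33868} + \frac{\left(-130\right)^{2}}{3587} = \left(-14696\right) \left(- \frac{1}{33868}\right) + 16900 \cdot \frac{1}{3587} = \frac{3674}{8467} + \frac{16900}{3587} = \frac{156270938}{30371129}$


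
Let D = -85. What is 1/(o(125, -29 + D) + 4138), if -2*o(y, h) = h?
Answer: 1/4195 ≈ 0.00023838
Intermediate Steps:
o(y, h) = -h/2
1/(o(125, -29 + D) + 4138) = 1/(-(-29 - 85)/2 + 4138) = 1/(-½*(-114) + 4138) = 1/(57 + 4138) = 1/4195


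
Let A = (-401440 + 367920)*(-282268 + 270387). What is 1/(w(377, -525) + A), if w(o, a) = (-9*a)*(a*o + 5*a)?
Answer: -1/549347630 ≈ -1.8203e-9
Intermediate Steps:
w(o, a) = -9*a*(5*a + a*o) (w(o, a) = (-9*a)*(5*a + a*o) = -9*a*(5*a + a*o))
A = 398251120 (A = -33520*(-11881) = 398251120)
1/(w(377, -525) + A) = 1/(9*(-525)²*(-5 - 1*377) + 398251120) = 1/(9*275625*(-5 - 377) + 398251120) = 1/(9*275625*(-382) + 398251120) = 1/(-947598750 + 398251120) = 1/(-549347630) = -1/549347630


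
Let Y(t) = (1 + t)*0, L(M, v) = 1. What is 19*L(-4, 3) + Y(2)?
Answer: 19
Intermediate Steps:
Y(t) = 0
19*L(-4, 3) + Y(2) = 19*1 + 0 = 19 + 0 = 19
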